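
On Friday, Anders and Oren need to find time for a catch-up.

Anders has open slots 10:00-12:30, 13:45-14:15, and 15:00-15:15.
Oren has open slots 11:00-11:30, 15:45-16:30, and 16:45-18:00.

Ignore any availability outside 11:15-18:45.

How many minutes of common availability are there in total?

15 minutes

Anders ∩ Oren: 11:00–11:30.
Restricted to 11:15–18:45: 11:15–11:30.
Total common minutes: 15.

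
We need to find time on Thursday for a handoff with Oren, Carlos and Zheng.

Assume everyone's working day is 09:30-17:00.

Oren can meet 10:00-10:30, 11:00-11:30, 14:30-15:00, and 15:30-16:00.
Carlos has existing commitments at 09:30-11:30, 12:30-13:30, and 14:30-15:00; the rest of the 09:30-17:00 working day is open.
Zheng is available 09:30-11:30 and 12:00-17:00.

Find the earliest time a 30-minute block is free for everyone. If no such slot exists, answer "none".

Carlos free within 09:30–17:00: 11:30–12:30, 13:30–14:30, 15:00–17:00.
Oren ∩ Carlos: 15:30–16:00.
Oren ∩ Carlos ∩ Zheng: 15:30–16:00.
Windows ≥ 30 min: 15:30–16:00.
Earliest such window starts at 15:30.

15:30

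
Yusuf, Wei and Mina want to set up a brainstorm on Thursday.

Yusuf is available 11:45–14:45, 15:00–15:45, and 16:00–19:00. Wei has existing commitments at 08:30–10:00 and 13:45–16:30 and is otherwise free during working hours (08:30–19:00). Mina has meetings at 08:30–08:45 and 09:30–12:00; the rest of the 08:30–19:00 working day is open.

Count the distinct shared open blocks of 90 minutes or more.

2

Wei free within 08:30–19:00: 10:00–13:45, 16:30–19:00.
Mina free within 08:30–19:00: 08:45–09:30, 12:00–19:00.
Yusuf ∩ Wei: 11:45–13:45, 16:30–19:00.
Yusuf ∩ Wei ∩ Mina: 12:00–13:45, 16:30–19:00.
Windows ≥ 90 min: 12:00–13:45, 16:30–19:00.
That's 2 windows.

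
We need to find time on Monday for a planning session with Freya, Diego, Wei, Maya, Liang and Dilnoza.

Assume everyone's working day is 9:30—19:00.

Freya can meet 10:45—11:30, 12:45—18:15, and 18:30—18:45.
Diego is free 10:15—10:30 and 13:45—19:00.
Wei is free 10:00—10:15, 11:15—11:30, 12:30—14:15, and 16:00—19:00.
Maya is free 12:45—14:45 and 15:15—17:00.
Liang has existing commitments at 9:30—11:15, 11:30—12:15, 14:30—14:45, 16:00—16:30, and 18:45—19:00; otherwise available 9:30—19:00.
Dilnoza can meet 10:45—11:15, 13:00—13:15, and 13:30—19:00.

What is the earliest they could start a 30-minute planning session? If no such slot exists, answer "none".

13:45

Liang free within 09:30–19:00: 11:15–11:30, 12:15–14:30, 14:45–16:00, 16:30–18:45.
Freya ∩ Diego: 13:45–18:15, 18:30–18:45.
Freya ∩ Diego ∩ Wei: 13:45–14:15, 16:00–18:15, 18:30–18:45.
Freya ∩ Diego ∩ Wei ∩ Maya: 13:45–14:15, 16:00–17:00.
Freya ∩ Diego ∩ Wei ∩ Maya ∩ Liang: 13:45–14:15, 16:30–17:00.
Freya ∩ Diego ∩ Wei ∩ Maya ∩ Liang ∩ Dilnoza: 13:45–14:15, 16:30–17:00.
Windows ≥ 30 min: 13:45–14:15, 16:30–17:00.
Earliest such window starts at 13:45.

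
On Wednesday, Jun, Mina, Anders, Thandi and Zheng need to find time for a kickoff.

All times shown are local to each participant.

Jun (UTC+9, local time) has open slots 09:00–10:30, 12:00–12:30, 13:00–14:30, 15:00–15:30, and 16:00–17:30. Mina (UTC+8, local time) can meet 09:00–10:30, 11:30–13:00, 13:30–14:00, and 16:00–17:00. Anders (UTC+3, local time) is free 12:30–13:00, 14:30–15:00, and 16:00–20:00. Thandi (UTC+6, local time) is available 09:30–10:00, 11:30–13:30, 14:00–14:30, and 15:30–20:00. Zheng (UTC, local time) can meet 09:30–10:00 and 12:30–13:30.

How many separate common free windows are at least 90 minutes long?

Jun → UTC: 00:00–01:30, 03:00–03:30, 04:00–05:30, 06:00–06:30, 07:00–08:30.
Mina → UTC: 01:00–02:30, 03:30–05:00, 05:30–06:00, 08:00–09:00.
Anders → UTC: 09:30–10:00, 11:30–12:00, 13:00–17:00.
Thandi → UTC: 03:30–04:00, 05:30–07:30, 08:00–08:30, 09:30–14:00.
Zheng → UTC: 09:30–10:00, 12:30–13:30.
Jun ∩ Mina: 01:00–01:30, 04:00–05:00, 08:00–08:30.
Jun ∩ Mina ∩ Anders: (none).
Jun ∩ Mina ∩ Anders ∩ Thandi: (none).
Jun ∩ Mina ∩ Anders ∩ Thandi ∩ Zheng: (none).
Windows ≥ 90 min: (none).
That's 0 windows.

0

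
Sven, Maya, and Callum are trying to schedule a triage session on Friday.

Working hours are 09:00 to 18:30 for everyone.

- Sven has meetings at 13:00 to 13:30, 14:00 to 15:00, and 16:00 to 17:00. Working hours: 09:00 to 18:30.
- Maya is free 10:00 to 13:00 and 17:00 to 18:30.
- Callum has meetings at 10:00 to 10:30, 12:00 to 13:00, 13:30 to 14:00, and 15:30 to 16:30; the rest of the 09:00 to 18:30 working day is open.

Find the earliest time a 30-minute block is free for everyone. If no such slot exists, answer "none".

10:30

Sven free within 09:00–18:30: 09:00–13:00, 13:30–14:00, 15:00–16:00, 17:00–18:30.
Callum free within 09:00–18:30: 09:00–10:00, 10:30–12:00, 13:00–13:30, 14:00–15:30, 16:30–18:30.
Sven ∩ Maya: 10:00–13:00, 17:00–18:30.
Sven ∩ Maya ∩ Callum: 10:30–12:00, 17:00–18:30.
Windows ≥ 30 min: 10:30–12:00, 17:00–18:30.
Earliest such window starts at 10:30.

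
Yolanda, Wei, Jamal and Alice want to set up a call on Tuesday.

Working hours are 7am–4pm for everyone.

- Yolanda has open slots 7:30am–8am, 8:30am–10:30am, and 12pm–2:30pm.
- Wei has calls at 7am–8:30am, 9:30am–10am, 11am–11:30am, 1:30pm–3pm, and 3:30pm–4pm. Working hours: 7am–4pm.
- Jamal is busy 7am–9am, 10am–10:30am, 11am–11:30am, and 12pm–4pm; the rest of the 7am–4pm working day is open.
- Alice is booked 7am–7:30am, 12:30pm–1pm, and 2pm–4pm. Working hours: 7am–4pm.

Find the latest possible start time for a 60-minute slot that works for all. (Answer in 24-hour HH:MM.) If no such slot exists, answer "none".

none

Wei free within 07:00–16:00: 08:30–09:30, 10:00–11:00, 11:30–13:30, 15:00–15:30.
Jamal free within 07:00–16:00: 09:00–10:00, 10:30–11:00, 11:30–12:00.
Alice free within 07:00–16:00: 07:30–12:30, 13:00–14:00.
Yolanda ∩ Wei: 08:30–09:30, 10:00–10:30, 12:00–13:30.
Yolanda ∩ Wei ∩ Jamal: 09:00–09:30.
Yolanda ∩ Wei ∩ Jamal ∩ Alice: 09:00–09:30.
Windows ≥ 60 min: (none).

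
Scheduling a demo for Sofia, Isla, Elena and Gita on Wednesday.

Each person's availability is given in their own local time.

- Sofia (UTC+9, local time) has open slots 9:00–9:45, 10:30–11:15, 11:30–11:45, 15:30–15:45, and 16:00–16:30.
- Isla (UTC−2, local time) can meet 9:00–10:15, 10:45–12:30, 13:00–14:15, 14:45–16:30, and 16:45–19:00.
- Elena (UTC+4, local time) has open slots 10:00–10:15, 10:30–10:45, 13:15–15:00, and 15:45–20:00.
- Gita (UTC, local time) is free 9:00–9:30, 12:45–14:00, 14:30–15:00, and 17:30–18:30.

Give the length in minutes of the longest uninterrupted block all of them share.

0 minutes

Sofia → UTC: 00:00–00:45, 01:30–02:15, 02:30–02:45, 06:30–06:45, 07:00–07:30.
Isla → UTC: 11:00–12:15, 12:45–14:30, 15:00–16:15, 16:45–18:30, 18:45–21:00.
Elena → UTC: 06:00–06:15, 06:30–06:45, 09:15–11:00, 11:45–16:00.
Gita → UTC: 09:00–09:30, 12:45–14:00, 14:30–15:00, 17:30–18:30.
Sofia ∩ Isla: (none).
Sofia ∩ Isla ∩ Elena: (none).
Sofia ∩ Isla ∩ Elena ∩ Gita: (none).
No common window.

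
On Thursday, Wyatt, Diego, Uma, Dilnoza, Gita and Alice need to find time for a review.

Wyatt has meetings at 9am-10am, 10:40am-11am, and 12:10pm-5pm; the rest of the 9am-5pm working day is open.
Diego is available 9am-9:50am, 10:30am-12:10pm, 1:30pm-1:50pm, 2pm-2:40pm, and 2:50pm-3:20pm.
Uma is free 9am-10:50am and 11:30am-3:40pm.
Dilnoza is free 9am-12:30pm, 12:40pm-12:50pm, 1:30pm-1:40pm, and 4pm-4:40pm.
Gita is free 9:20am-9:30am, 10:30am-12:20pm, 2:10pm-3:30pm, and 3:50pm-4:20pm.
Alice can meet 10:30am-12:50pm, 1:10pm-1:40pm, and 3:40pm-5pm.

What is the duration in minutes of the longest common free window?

Wyatt free within 09:00–17:00: 10:00–10:40, 11:00–12:10.
Wyatt ∩ Diego: 10:30–10:40, 11:00–12:10.
Wyatt ∩ Diego ∩ Uma: 10:30–10:40, 11:30–12:10.
Wyatt ∩ Diego ∩ Uma ∩ Dilnoza: 10:30–10:40, 11:30–12:10.
Wyatt ∩ Diego ∩ Uma ∩ Dilnoza ∩ Gita: 10:30–10:40, 11:30–12:10.
Wyatt ∩ Diego ∩ Uma ∩ Dilnoza ∩ Gita ∩ Alice: 10:30–10:40, 11:30–12:10.
Common window lengths: 10, 40 min; longest is 40.

40 minutes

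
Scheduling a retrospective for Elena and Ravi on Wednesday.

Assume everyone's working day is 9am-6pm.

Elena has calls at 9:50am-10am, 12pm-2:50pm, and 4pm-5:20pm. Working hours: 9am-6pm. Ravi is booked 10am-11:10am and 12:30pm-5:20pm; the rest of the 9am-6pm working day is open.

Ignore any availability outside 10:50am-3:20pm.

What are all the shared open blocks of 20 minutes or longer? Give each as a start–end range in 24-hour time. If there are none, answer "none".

11:10–12:00

Elena free within 09:00–18:00: 09:00–09:50, 10:00–12:00, 14:50–16:00, 17:20–18:00.
Ravi free within 09:00–18:00: 09:00–10:00, 11:10–12:30, 17:20–18:00.
Elena ∩ Ravi: 09:00–09:50, 11:10–12:00, 17:20–18:00.
Restricted to 10:50–15:20: 11:10–12:00.
Windows ≥ 20 min: 11:10–12:00.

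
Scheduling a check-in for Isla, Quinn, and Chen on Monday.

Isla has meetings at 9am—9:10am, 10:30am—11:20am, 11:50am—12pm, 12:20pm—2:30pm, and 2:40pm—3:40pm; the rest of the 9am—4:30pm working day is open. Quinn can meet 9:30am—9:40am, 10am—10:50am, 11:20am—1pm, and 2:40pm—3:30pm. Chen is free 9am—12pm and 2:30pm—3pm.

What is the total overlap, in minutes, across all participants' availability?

70 minutes

Isla free within 09:00–16:30: 09:10–10:30, 11:20–11:50, 12:00–12:20, 14:30–14:40, 15:40–16:30.
Isla ∩ Quinn: 09:30–09:40, 10:00–10:30, 11:20–11:50, 12:00–12:20.
Isla ∩ Quinn ∩ Chen: 09:30–09:40, 10:00–10:30, 11:20–11:50.
Total common minutes: 10 + 30 + 30 = 70.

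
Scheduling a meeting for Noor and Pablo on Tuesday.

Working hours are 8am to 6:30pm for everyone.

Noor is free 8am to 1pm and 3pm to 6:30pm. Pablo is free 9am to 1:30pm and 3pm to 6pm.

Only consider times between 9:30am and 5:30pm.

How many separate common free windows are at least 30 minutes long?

2

Noor ∩ Pablo: 09:00–13:00, 15:00–18:00.
Restricted to 09:30–17:30: 09:30–13:00, 15:00–17:30.
Windows ≥ 30 min: 09:30–13:00, 15:00–17:30.
That's 2 windows.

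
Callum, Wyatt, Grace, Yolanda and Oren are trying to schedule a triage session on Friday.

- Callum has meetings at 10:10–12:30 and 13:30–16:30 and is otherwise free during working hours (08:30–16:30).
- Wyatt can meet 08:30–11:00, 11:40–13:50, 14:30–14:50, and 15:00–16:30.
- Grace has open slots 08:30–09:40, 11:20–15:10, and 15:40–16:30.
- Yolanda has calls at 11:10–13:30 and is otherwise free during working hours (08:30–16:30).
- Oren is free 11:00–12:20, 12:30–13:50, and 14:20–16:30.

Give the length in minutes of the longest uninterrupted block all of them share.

Callum free within 08:30–16:30: 08:30–10:10, 12:30–13:30.
Yolanda free within 08:30–16:30: 08:30–11:10, 13:30–16:30.
Callum ∩ Wyatt: 08:30–10:10, 12:30–13:30.
Callum ∩ Wyatt ∩ Grace: 08:30–09:40, 12:30–13:30.
Callum ∩ Wyatt ∩ Grace ∩ Yolanda: 08:30–09:40.
Callum ∩ Wyatt ∩ Grace ∩ Yolanda ∩ Oren: (none).
No common window.

0 minutes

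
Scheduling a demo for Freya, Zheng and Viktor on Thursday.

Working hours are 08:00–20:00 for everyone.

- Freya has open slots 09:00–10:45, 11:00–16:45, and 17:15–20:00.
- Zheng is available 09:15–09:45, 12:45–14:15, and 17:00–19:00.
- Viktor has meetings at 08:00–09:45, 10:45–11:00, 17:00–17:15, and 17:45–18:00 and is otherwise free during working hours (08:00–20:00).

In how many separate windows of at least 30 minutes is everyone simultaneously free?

3

Viktor free within 08:00–20:00: 09:45–10:45, 11:00–17:00, 17:15–17:45, 18:00–20:00.
Freya ∩ Zheng: 09:15–09:45, 12:45–14:15, 17:15–19:00.
Freya ∩ Zheng ∩ Viktor: 12:45–14:15, 17:15–17:45, 18:00–19:00.
Windows ≥ 30 min: 12:45–14:15, 17:15–17:45, 18:00–19:00.
That's 3 windows.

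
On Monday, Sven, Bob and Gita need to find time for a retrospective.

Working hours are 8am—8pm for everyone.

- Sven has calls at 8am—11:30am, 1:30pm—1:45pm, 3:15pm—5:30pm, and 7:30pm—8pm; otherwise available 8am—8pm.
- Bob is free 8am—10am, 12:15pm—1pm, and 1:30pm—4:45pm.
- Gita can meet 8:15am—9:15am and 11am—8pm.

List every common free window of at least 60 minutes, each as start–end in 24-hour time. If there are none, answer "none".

Sven free within 08:00–20:00: 11:30–13:30, 13:45–15:15, 17:30–19:30.
Sven ∩ Bob: 12:15–13:00, 13:45–15:15.
Sven ∩ Bob ∩ Gita: 12:15–13:00, 13:45–15:15.
Windows ≥ 60 min: 13:45–15:15.

13:45–15:15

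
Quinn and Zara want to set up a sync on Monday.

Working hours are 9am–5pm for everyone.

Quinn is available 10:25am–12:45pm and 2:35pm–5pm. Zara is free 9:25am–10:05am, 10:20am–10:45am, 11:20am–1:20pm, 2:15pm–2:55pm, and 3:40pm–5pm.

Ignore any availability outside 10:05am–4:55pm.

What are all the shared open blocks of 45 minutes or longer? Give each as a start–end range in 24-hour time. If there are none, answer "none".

Quinn ∩ Zara: 10:25–10:45, 11:20–12:45, 14:35–14:55, 15:40–17:00.
Restricted to 10:05–16:55: 10:25–10:45, 11:20–12:45, 14:35–14:55, 15:40–16:55.
Windows ≥ 45 min: 11:20–12:45, 15:40–16:55.

11:20–12:45, 15:40–16:55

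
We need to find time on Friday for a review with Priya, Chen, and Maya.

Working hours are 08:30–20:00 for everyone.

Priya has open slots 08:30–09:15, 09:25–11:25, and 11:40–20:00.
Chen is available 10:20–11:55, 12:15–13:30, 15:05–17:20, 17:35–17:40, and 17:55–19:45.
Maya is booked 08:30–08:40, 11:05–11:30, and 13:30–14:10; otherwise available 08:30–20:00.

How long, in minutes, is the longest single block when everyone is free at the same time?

Maya free within 08:30–20:00: 08:40–11:05, 11:30–13:30, 14:10–20:00.
Priya ∩ Chen: 10:20–11:25, 11:40–11:55, 12:15–13:30, 15:05–17:20, 17:35–17:40, 17:55–19:45.
Priya ∩ Chen ∩ Maya: 10:20–11:05, 11:40–11:55, 12:15–13:30, 15:05–17:20, 17:35–17:40, 17:55–19:45.
Common window lengths: 45, 15, 75, 135, 5, 110 min; longest is 135.

135 minutes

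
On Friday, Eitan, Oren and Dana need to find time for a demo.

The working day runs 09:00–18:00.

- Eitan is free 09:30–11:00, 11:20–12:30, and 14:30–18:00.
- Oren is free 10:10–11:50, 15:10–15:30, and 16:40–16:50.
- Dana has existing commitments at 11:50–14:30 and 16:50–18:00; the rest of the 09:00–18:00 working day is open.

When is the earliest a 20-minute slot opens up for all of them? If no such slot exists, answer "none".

10:10

Dana free within 09:00–18:00: 09:00–11:50, 14:30–16:50.
Eitan ∩ Oren: 10:10–11:00, 11:20–11:50, 15:10–15:30, 16:40–16:50.
Eitan ∩ Oren ∩ Dana: 10:10–11:00, 11:20–11:50, 15:10–15:30, 16:40–16:50.
Windows ≥ 20 min: 10:10–11:00, 11:20–11:50, 15:10–15:30.
Earliest such window starts at 10:10.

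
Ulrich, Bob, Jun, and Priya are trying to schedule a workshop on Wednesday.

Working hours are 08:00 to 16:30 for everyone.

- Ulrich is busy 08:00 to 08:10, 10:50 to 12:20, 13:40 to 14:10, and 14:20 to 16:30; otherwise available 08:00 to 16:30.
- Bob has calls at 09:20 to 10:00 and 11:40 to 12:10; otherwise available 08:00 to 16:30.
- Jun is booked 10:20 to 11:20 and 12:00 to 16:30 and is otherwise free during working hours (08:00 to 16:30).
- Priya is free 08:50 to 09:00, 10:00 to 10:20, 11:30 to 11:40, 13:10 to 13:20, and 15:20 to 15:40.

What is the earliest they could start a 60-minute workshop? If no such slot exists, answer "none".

none

Ulrich free within 08:00–16:30: 08:10–10:50, 12:20–13:40, 14:10–14:20.
Bob free within 08:00–16:30: 08:00–09:20, 10:00–11:40, 12:10–16:30.
Jun free within 08:00–16:30: 08:00–10:20, 11:20–12:00.
Ulrich ∩ Bob: 08:10–09:20, 10:00–10:50, 12:20–13:40, 14:10–14:20.
Ulrich ∩ Bob ∩ Jun: 08:10–09:20, 10:00–10:20.
Ulrich ∩ Bob ∩ Jun ∩ Priya: 08:50–09:00, 10:00–10:20.
Windows ≥ 60 min: (none).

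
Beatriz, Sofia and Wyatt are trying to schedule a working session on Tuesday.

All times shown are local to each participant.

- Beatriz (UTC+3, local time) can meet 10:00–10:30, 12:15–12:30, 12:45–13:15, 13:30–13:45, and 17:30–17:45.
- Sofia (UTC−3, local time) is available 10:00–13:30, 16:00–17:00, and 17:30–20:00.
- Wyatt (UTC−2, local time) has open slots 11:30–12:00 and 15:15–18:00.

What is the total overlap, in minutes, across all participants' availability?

Beatriz → UTC: 07:00–07:30, 09:15–09:30, 09:45–10:15, 10:30–10:45, 14:30–14:45.
Sofia → UTC: 13:00–16:30, 19:00–20:00, 20:30–23:00.
Wyatt → UTC: 13:30–14:00, 17:15–20:00.
Beatriz ∩ Sofia: 14:30–14:45.
Beatriz ∩ Sofia ∩ Wyatt: (none).
Total common minutes: 0.

0 minutes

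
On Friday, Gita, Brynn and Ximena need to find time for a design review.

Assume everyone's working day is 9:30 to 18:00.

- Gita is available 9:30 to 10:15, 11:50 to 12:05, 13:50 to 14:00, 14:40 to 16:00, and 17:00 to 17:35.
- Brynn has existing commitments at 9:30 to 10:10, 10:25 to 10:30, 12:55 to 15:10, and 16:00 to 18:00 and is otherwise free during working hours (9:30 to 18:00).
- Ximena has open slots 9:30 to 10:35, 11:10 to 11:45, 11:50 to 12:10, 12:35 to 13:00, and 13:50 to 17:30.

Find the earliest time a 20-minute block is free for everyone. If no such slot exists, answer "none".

15:10

Brynn free within 09:30–18:00: 10:10–10:25, 10:30–12:55, 15:10–16:00.
Gita ∩ Brynn: 10:10–10:15, 11:50–12:05, 15:10–16:00.
Gita ∩ Brynn ∩ Ximena: 10:10–10:15, 11:50–12:05, 15:10–16:00.
Windows ≥ 20 min: 15:10–16:00.
Earliest such window starts at 15:10.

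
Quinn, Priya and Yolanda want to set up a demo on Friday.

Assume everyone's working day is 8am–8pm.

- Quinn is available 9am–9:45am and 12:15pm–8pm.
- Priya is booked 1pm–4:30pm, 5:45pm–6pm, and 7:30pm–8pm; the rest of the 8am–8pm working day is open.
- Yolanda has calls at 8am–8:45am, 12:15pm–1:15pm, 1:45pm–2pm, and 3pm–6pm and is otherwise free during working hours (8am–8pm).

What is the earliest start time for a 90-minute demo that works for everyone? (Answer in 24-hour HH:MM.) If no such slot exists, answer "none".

18:00

Priya free within 08:00–20:00: 08:00–13:00, 16:30–17:45, 18:00–19:30.
Yolanda free within 08:00–20:00: 08:45–12:15, 13:15–13:45, 14:00–15:00, 18:00–20:00.
Quinn ∩ Priya: 09:00–09:45, 12:15–13:00, 16:30–17:45, 18:00–19:30.
Quinn ∩ Priya ∩ Yolanda: 09:00–09:45, 18:00–19:30.
Windows ≥ 90 min: 18:00–19:30.
Earliest such window starts at 18:00.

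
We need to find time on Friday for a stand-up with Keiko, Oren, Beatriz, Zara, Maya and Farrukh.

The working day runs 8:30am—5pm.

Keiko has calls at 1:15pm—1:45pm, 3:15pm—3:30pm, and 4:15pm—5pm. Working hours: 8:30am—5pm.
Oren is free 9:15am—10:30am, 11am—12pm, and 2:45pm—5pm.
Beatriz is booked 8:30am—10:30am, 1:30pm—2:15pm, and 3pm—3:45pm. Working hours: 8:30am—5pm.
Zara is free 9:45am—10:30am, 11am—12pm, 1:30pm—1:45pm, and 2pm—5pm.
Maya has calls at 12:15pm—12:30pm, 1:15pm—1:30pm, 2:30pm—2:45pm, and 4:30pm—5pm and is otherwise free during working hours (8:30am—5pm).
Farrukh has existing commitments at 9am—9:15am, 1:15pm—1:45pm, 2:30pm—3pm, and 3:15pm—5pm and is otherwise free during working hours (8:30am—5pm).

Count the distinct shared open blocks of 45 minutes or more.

Keiko free within 08:30–17:00: 08:30–13:15, 13:45–15:15, 15:30–16:15.
Beatriz free within 08:30–17:00: 10:30–13:30, 14:15–15:00, 15:45–17:00.
Maya free within 08:30–17:00: 08:30–12:15, 12:30–13:15, 13:30–14:30, 14:45–16:30.
Farrukh free within 08:30–17:00: 08:30–09:00, 09:15–13:15, 13:45–14:30, 15:00–15:15.
Keiko ∩ Oren: 09:15–10:30, 11:00–12:00, 14:45–15:15, 15:30–16:15.
Keiko ∩ Oren ∩ Beatriz: 11:00–12:00, 14:45–15:00, 15:45–16:15.
Keiko ∩ Oren ∩ Beatriz ∩ Zara: 11:00–12:00, 14:45–15:00, 15:45–16:15.
Keiko ∩ Oren ∩ Beatriz ∩ Zara ∩ Maya: 11:00–12:00, 14:45–15:00, 15:45–16:15.
Keiko ∩ Oren ∩ Beatriz ∩ Zara ∩ Maya ∩ Farrukh: 11:00–12:00.
Windows ≥ 45 min: 11:00–12:00.
That's 1 window.

1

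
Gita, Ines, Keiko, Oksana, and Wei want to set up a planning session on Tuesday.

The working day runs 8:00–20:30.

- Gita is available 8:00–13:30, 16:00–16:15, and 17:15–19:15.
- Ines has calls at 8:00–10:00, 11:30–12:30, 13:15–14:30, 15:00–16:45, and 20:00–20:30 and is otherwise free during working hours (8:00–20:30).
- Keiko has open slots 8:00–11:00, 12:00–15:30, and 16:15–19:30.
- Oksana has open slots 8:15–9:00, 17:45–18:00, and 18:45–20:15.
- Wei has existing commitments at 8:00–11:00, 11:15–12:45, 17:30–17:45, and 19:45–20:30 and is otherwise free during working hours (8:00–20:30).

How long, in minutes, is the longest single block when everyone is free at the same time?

30 minutes

Ines free within 08:00–20:30: 10:00–11:30, 12:30–13:15, 14:30–15:00, 16:45–20:00.
Wei free within 08:00–20:30: 11:00–11:15, 12:45–17:30, 17:45–19:45.
Gita ∩ Ines: 10:00–11:30, 12:30–13:15, 17:15–19:15.
Gita ∩ Ines ∩ Keiko: 10:00–11:00, 12:30–13:15, 17:15–19:15.
Gita ∩ Ines ∩ Keiko ∩ Oksana: 17:45–18:00, 18:45–19:15.
Gita ∩ Ines ∩ Keiko ∩ Oksana ∩ Wei: 17:45–18:00, 18:45–19:15.
Common window lengths: 15, 30 min; longest is 30.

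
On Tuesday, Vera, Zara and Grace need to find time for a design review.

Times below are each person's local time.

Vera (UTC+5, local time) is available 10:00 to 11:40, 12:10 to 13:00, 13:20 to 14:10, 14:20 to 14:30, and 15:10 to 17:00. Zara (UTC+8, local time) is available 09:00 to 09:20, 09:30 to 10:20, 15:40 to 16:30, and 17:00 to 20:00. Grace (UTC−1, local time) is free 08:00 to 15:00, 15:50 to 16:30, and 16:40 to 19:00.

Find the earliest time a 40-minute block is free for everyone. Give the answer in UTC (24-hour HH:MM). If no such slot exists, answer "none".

Vera → UTC: 05:00–06:40, 07:10–08:00, 08:20–09:10, 09:20–09:30, 10:10–12:00.
Zara → UTC: 01:00–01:20, 01:30–02:20, 07:40–08:30, 09:00–12:00.
Grace → UTC: 09:00–16:00, 16:50–17:30, 17:40–20:00.
Vera ∩ Zara: 07:40–08:00, 08:20–08:30, 09:00–09:10, 09:20–09:30, 10:10–12:00.
Vera ∩ Zara ∩ Grace: 09:00–09:10, 09:20–09:30, 10:10–12:00.
Windows ≥ 40 min: 10:10–12:00.
Earliest such window starts at 10:10.

10:10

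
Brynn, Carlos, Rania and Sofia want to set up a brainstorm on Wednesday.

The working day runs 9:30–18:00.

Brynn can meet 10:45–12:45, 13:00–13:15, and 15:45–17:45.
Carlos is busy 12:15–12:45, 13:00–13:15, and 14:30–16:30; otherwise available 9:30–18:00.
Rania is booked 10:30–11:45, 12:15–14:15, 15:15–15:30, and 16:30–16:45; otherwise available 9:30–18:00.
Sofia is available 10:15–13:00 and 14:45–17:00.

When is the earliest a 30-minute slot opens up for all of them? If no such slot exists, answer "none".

11:45

Carlos free within 09:30–18:00: 09:30–12:15, 12:45–13:00, 13:15–14:30, 16:30–18:00.
Rania free within 09:30–18:00: 09:30–10:30, 11:45–12:15, 14:15–15:15, 15:30–16:30, 16:45–18:00.
Brynn ∩ Carlos: 10:45–12:15, 16:30–17:45.
Brynn ∩ Carlos ∩ Rania: 11:45–12:15, 16:45–17:45.
Brynn ∩ Carlos ∩ Rania ∩ Sofia: 11:45–12:15, 16:45–17:00.
Windows ≥ 30 min: 11:45–12:15.
Earliest such window starts at 11:45.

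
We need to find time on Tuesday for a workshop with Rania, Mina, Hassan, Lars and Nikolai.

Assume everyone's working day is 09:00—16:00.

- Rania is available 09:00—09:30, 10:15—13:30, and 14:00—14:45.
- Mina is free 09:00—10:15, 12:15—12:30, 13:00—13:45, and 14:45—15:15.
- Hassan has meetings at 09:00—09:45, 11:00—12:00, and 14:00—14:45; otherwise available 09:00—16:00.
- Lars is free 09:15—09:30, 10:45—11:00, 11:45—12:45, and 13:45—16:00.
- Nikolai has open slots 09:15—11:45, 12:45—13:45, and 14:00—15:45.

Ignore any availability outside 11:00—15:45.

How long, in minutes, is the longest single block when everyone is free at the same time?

Hassan free within 09:00–16:00: 09:45–11:00, 12:00–14:00, 14:45–16:00.
Rania ∩ Mina: 09:00–09:30, 12:15–12:30, 13:00–13:30.
Rania ∩ Mina ∩ Hassan: 12:15–12:30, 13:00–13:30.
Rania ∩ Mina ∩ Hassan ∩ Lars: 12:15–12:30.
Rania ∩ Mina ∩ Hassan ∩ Lars ∩ Nikolai: (none).
Restricted to 11:00–15:45: (none).
No common window.

0 minutes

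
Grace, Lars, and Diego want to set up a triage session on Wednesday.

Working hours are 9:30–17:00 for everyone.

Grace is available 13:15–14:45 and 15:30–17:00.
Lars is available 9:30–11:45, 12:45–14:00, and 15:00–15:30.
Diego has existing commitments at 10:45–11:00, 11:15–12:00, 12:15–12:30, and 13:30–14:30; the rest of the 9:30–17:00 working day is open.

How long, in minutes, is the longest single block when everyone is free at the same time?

15 minutes

Diego free within 09:30–17:00: 09:30–10:45, 11:00–11:15, 12:00–12:15, 12:30–13:30, 14:30–17:00.
Grace ∩ Lars: 13:15–14:00.
Grace ∩ Lars ∩ Diego: 13:15–13:30.
Single common window of 15 minutes.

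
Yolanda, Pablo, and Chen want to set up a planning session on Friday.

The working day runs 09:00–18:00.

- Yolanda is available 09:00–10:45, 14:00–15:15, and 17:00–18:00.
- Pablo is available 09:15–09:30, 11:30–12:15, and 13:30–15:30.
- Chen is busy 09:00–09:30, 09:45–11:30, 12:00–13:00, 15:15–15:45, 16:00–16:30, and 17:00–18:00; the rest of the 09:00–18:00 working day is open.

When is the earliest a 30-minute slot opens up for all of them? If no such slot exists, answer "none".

Chen free within 09:00–18:00: 09:30–09:45, 11:30–12:00, 13:00–15:15, 15:45–16:00, 16:30–17:00.
Yolanda ∩ Pablo: 09:15–09:30, 14:00–15:15.
Yolanda ∩ Pablo ∩ Chen: 14:00–15:15.
Windows ≥ 30 min: 14:00–15:15.
Earliest such window starts at 14:00.

14:00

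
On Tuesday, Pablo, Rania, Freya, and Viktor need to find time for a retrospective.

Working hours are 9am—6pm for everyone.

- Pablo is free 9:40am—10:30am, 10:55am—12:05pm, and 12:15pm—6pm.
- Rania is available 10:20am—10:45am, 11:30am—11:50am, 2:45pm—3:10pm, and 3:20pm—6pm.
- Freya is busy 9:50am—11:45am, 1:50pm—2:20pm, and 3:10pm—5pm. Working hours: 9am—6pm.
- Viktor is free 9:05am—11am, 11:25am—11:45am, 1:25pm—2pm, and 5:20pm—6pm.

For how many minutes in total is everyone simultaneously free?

Freya free within 09:00–18:00: 09:00–09:50, 11:45–13:50, 14:20–15:10, 17:00–18:00.
Pablo ∩ Rania: 10:20–10:30, 11:30–11:50, 14:45–15:10, 15:20–18:00.
Pablo ∩ Rania ∩ Freya: 11:45–11:50, 14:45–15:10, 17:00–18:00.
Pablo ∩ Rania ∩ Freya ∩ Viktor: 17:20–18:00.
Total common minutes: 40.

40 minutes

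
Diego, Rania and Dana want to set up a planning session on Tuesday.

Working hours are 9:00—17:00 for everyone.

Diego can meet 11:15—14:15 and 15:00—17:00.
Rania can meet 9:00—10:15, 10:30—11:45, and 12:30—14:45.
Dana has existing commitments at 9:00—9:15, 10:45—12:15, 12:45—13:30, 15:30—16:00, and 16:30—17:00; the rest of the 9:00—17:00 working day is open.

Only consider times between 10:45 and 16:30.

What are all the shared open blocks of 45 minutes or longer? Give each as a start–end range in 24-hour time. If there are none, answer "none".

Dana free within 09:00–17:00: 09:15–10:45, 12:15–12:45, 13:30–15:30, 16:00–16:30.
Diego ∩ Rania: 11:15–11:45, 12:30–14:15.
Diego ∩ Rania ∩ Dana: 12:30–12:45, 13:30–14:15.
Restricted to 10:45–16:30: 12:30–12:45, 13:30–14:15.
Windows ≥ 45 min: 13:30–14:15.

13:30–14:15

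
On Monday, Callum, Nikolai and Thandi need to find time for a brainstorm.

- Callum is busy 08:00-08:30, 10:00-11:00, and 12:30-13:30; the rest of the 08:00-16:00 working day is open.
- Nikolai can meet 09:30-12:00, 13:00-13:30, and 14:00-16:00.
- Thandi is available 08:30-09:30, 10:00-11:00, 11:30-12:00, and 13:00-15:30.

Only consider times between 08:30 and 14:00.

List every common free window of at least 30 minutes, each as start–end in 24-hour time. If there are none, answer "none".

Callum free within 08:00–16:00: 08:30–10:00, 11:00–12:30, 13:30–16:00.
Callum ∩ Nikolai: 09:30–10:00, 11:00–12:00, 14:00–16:00.
Callum ∩ Nikolai ∩ Thandi: 11:30–12:00, 14:00–15:30.
Restricted to 08:30–14:00: 11:30–12:00.
Windows ≥ 30 min: 11:30–12:00.

11:30–12:00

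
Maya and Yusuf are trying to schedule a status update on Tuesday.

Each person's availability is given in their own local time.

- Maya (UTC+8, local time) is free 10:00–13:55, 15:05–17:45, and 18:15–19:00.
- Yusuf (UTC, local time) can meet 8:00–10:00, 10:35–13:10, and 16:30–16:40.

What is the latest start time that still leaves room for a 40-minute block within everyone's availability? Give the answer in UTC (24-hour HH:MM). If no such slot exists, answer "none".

Maya → UTC: 02:00–05:55, 07:05–09:45, 10:15–11:00.
Yusuf → UTC: 08:00–10:00, 10:35–13:10, 16:30–16:40.
Maya ∩ Yusuf: 08:00–09:45, 10:35–11:00.
Windows ≥ 40 min: 08:00–09:45.
Latest start in the last window 08:00–09:45 is 09:45 − 40 min = 09:05.

09:05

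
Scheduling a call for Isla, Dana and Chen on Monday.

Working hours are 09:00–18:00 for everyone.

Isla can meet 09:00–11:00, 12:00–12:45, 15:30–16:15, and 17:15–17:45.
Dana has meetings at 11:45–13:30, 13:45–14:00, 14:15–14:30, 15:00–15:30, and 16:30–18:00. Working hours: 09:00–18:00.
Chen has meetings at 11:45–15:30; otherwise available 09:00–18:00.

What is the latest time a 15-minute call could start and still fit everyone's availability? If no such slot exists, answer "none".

Dana free within 09:00–18:00: 09:00–11:45, 13:30–13:45, 14:00–14:15, 14:30–15:00, 15:30–16:30.
Chen free within 09:00–18:00: 09:00–11:45, 15:30–18:00.
Isla ∩ Dana: 09:00–11:00, 15:30–16:15.
Isla ∩ Dana ∩ Chen: 09:00–11:00, 15:30–16:15.
Windows ≥ 15 min: 09:00–11:00, 15:30–16:15.
Latest start in the last window 15:30–16:15 is 16:15 − 15 min = 16:00.

16:00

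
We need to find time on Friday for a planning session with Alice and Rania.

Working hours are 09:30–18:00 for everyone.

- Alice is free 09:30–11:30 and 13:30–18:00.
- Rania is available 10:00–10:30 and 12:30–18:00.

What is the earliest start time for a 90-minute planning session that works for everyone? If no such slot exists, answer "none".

Alice ∩ Rania: 10:00–10:30, 13:30–18:00.
Windows ≥ 90 min: 13:30–18:00.
Earliest such window starts at 13:30.

13:30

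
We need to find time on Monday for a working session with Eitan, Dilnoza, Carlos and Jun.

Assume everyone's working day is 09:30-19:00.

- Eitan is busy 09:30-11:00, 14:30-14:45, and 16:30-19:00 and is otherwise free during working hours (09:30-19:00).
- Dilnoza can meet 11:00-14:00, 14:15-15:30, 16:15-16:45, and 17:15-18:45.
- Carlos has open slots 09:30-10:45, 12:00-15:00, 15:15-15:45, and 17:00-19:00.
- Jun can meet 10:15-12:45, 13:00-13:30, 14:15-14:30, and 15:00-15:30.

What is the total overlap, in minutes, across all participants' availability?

105 minutes

Eitan free within 09:30–19:00: 11:00–14:30, 14:45–16:30.
Eitan ∩ Dilnoza: 11:00–14:00, 14:15–14:30, 14:45–15:30, 16:15–16:30.
Eitan ∩ Dilnoza ∩ Carlos: 12:00–14:00, 14:15–14:30, 14:45–15:00, 15:15–15:30.
Eitan ∩ Dilnoza ∩ Carlos ∩ Jun: 12:00–12:45, 13:00–13:30, 14:15–14:30, 15:15–15:30.
Total common minutes: 45 + 30 + 15 + 15 = 105.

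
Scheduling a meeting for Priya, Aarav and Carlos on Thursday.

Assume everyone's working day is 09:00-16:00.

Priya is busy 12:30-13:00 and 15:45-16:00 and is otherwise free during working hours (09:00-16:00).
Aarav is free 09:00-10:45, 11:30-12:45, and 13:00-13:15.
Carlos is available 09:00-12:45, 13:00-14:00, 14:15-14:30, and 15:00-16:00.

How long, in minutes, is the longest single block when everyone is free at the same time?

105 minutes

Priya free within 09:00–16:00: 09:00–12:30, 13:00–15:45.
Priya ∩ Aarav: 09:00–10:45, 11:30–12:30, 13:00–13:15.
Priya ∩ Aarav ∩ Carlos: 09:00–10:45, 11:30–12:30, 13:00–13:15.
Common window lengths: 105, 60, 15 min; longest is 105.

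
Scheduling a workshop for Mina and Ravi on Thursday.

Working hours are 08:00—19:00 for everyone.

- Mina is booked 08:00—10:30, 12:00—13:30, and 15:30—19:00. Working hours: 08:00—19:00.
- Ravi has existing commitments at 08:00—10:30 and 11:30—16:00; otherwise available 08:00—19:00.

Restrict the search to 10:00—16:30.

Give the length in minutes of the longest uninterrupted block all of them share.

60 minutes

Mina free within 08:00–19:00: 10:30–12:00, 13:30–15:30.
Ravi free within 08:00–19:00: 10:30–11:30, 16:00–19:00.
Mina ∩ Ravi: 10:30–11:30.
Restricted to 10:00–16:30: 10:30–11:30.
Single common window of 60 minutes.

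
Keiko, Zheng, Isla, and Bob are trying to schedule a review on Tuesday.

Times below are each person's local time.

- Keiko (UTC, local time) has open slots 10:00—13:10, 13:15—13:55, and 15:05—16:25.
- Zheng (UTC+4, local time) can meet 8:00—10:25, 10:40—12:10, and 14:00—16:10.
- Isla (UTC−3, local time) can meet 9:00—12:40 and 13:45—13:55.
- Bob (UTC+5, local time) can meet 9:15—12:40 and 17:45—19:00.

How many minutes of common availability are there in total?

Keiko → UTC: 10:00–13:10, 13:15–13:55, 15:05–16:25.
Zheng → UTC: 04:00–06:25, 06:40–08:10, 10:00–12:10.
Isla → UTC: 12:00–15:40, 16:45–16:55.
Bob → UTC: 04:15–07:40, 12:45–14:00.
Keiko ∩ Zheng: 10:00–12:10.
Keiko ∩ Zheng ∩ Isla: 12:00–12:10.
Keiko ∩ Zheng ∩ Isla ∩ Bob: (none).
Total common minutes: 0.

0 minutes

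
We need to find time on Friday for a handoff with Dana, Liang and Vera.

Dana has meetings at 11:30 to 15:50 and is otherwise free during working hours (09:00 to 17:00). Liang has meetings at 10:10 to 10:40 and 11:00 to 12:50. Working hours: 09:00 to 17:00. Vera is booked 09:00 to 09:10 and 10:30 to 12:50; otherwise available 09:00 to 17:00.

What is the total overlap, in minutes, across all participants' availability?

Dana free within 09:00–17:00: 09:00–11:30, 15:50–17:00.
Liang free within 09:00–17:00: 09:00–10:10, 10:40–11:00, 12:50–17:00.
Vera free within 09:00–17:00: 09:10–10:30, 12:50–17:00.
Dana ∩ Liang: 09:00–10:10, 10:40–11:00, 15:50–17:00.
Dana ∩ Liang ∩ Vera: 09:10–10:10, 15:50–17:00.
Total common minutes: 60 + 70 = 130.

130 minutes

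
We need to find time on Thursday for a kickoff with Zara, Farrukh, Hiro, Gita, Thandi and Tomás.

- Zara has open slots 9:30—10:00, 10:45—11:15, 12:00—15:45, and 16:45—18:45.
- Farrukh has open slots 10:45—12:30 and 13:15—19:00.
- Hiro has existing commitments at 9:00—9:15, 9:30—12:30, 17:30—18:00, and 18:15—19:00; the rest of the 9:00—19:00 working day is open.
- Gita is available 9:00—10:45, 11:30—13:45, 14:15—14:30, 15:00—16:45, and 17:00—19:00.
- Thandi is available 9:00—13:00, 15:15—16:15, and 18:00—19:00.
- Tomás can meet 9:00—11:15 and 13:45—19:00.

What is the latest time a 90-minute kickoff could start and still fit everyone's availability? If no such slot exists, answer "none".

Hiro free within 09:00–19:00: 09:15–09:30, 12:30–17:30, 18:00–18:15.
Zara ∩ Farrukh: 10:45–11:15, 12:00–12:30, 13:15–15:45, 16:45–18:45.
Zara ∩ Farrukh ∩ Hiro: 13:15–15:45, 16:45–17:30, 18:00–18:15.
Zara ∩ Farrukh ∩ Hiro ∩ Gita: 13:15–13:45, 14:15–14:30, 15:00–15:45, 17:00–17:30, 18:00–18:15.
Zara ∩ Farrukh ∩ Hiro ∩ Gita ∩ Thandi: 15:15–15:45, 18:00–18:15.
Zara ∩ Farrukh ∩ Hiro ∩ Gita ∩ Thandi ∩ Tomás: 15:15–15:45, 18:00–18:15.
Windows ≥ 90 min: (none).

none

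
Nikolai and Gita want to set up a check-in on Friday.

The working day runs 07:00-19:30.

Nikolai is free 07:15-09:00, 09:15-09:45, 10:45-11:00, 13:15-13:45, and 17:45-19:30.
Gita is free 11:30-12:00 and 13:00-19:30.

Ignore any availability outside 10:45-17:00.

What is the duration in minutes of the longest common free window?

Nikolai ∩ Gita: 13:15–13:45, 17:45–19:30.
Restricted to 10:45–17:00: 13:15–13:45.
Single common window of 30 minutes.

30 minutes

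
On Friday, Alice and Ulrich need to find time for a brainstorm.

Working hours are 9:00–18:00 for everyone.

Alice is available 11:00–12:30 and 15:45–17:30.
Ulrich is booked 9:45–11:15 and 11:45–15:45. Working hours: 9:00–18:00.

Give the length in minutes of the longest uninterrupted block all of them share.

105 minutes

Ulrich free within 09:00–18:00: 09:00–09:45, 11:15–11:45, 15:45–18:00.
Alice ∩ Ulrich: 11:15–11:45, 15:45–17:30.
Common window lengths: 30, 105 min; longest is 105.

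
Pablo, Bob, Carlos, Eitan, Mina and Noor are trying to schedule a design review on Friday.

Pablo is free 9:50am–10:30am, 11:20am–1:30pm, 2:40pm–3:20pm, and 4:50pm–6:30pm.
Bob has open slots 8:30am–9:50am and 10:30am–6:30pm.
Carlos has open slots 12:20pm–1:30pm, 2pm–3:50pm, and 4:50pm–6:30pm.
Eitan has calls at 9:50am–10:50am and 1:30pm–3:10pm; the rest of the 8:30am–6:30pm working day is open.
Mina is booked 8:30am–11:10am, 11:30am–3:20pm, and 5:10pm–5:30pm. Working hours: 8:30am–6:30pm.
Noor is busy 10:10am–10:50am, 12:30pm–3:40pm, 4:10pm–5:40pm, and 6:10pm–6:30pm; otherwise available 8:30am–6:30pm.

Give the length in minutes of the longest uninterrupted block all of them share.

Eitan free within 08:30–18:30: 08:30–09:50, 10:50–13:30, 15:10–18:30.
Mina free within 08:30–18:30: 11:10–11:30, 15:20–17:10, 17:30–18:30.
Noor free within 08:30–18:30: 08:30–10:10, 10:50–12:30, 15:40–16:10, 17:40–18:10.
Pablo ∩ Bob: 11:20–13:30, 14:40–15:20, 16:50–18:30.
Pablo ∩ Bob ∩ Carlos: 12:20–13:30, 14:40–15:20, 16:50–18:30.
Pablo ∩ Bob ∩ Carlos ∩ Eitan: 12:20–13:30, 15:10–15:20, 16:50–18:30.
Pablo ∩ Bob ∩ Carlos ∩ Eitan ∩ Mina: 16:50–17:10, 17:30–18:30.
Pablo ∩ Bob ∩ Carlos ∩ Eitan ∩ Mina ∩ Noor: 17:40–18:10.
Single common window of 30 minutes.

30 minutes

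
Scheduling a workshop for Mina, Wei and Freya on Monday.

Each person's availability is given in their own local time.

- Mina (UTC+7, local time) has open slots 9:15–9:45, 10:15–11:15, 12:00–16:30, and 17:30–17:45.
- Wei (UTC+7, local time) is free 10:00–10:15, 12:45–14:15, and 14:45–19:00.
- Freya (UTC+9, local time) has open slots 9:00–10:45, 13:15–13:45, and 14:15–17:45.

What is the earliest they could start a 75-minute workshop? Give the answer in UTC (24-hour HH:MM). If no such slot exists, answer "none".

05:45

Mina → UTC: 02:15–02:45, 03:15–04:15, 05:00–09:30, 10:30–10:45.
Wei → UTC: 03:00–03:15, 05:45–07:15, 07:45–12:00.
Freya → UTC: 00:00–01:45, 04:15–04:45, 05:15–08:45.
Mina ∩ Wei: 05:45–07:15, 07:45–09:30, 10:30–10:45.
Mina ∩ Wei ∩ Freya: 05:45–07:15, 07:45–08:45.
Windows ≥ 75 min: 05:45–07:15.
Earliest such window starts at 05:45.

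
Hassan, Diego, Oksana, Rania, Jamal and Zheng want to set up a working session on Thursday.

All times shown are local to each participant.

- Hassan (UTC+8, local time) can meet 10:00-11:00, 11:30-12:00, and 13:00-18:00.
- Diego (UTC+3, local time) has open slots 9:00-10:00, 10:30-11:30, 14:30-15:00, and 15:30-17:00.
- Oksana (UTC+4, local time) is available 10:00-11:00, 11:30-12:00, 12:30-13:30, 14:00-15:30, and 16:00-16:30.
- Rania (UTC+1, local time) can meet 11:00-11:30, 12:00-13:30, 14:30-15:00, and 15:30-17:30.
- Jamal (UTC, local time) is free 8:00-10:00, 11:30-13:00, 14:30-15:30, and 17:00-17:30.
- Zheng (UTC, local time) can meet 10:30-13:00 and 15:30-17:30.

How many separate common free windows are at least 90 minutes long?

Hassan → UTC: 02:00–03:00, 03:30–04:00, 05:00–10:00.
Diego → UTC: 06:00–07:00, 07:30–08:30, 11:30–12:00, 12:30–14:00.
Oksana → UTC: 06:00–07:00, 07:30–08:00, 08:30–09:30, 10:00–11:30, 12:00–12:30.
Rania → UTC: 10:00–10:30, 11:00–12:30, 13:30–14:00, 14:30–16:30.
Jamal → UTC: 08:00–10:00, 11:30–13:00, 14:30–15:30, 17:00–17:30.
Zheng → UTC: 10:30–13:00, 15:30–17:30.
Hassan ∩ Diego: 06:00–07:00, 07:30–08:30.
Hassan ∩ Diego ∩ Oksana: 06:00–07:00, 07:30–08:00.
Hassan ∩ Diego ∩ Oksana ∩ Rania: (none).
Hassan ∩ Diego ∩ Oksana ∩ Rania ∩ Jamal: (none).
Hassan ∩ Diego ∩ Oksana ∩ Rania ∩ Jamal ∩ Zheng: (none).
Windows ≥ 90 min: (none).
That's 0 windows.

0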